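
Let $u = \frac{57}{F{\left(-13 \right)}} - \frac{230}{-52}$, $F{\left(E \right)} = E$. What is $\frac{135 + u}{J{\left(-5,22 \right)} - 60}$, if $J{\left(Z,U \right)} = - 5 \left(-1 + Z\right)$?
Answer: $- \frac{3511}{780} \approx -4.5013$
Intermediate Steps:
$J{\left(Z,U \right)} = 5 - 5 Z$
$u = \frac{1}{26}$ ($u = \frac{57}{-13} - \frac{230}{-52} = 57 \left(- \frac{1}{13}\right) - - \frac{115}{26} = - \frac{57}{13} + \frac{115}{26} = \frac{1}{26} \approx 0.038462$)
$\frac{135 + u}{J{\left(-5,22 \right)} - 60} = \frac{135 + \frac{1}{26}}{\left(5 - -25\right) - 60} = \frac{3511}{26 \left(\left(5 + 25\right) - 60\right)} = \frac{3511}{26 \left(30 - 60\right)} = \frac{3511}{26 \left(-30\right)} = \frac{3511}{26} \left(- \frac{1}{30}\right) = - \frac{3511}{780}$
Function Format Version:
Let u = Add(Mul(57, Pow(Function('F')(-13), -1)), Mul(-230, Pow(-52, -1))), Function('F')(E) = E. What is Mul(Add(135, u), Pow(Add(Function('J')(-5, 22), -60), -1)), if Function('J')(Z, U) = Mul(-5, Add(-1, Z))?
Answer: Rational(-3511, 780) ≈ -4.5013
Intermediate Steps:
Function('J')(Z, U) = Add(5, Mul(-5, Z))
u = Rational(1, 26) (u = Add(Mul(57, Pow(-13, -1)), Mul(-230, Pow(-52, -1))) = Add(Mul(57, Rational(-1, 13)), Mul(-230, Rational(-1, 52))) = Add(Rational(-57, 13), Rational(115, 26)) = Rational(1, 26) ≈ 0.038462)
Mul(Add(135, u), Pow(Add(Function('J')(-5, 22), -60), -1)) = Mul(Add(135, Rational(1, 26)), Pow(Add(Add(5, Mul(-5, -5)), -60), -1)) = Mul(Rational(3511, 26), Pow(Add(Add(5, 25), -60), -1)) = Mul(Rational(3511, 26), Pow(Add(30, -60), -1)) = Mul(Rational(3511, 26), Pow(-30, -1)) = Mul(Rational(3511, 26), Rational(-1, 30)) = Rational(-3511, 780)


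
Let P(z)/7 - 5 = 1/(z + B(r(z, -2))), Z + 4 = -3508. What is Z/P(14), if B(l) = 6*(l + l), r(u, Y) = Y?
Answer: -35120/343 ≈ -102.39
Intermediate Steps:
B(l) = 12*l (B(l) = 6*(2*l) = 12*l)
Z = -3512 (Z = -4 - 3508 = -3512)
P(z) = 35 + 7/(-24 + z) (P(z) = 35 + 7/(z + 12*(-2)) = 35 + 7/(z - 24) = 35 + 7/(-24 + z))
Z/P(14) = -3512*(-24 + 14)/(7*(-119 + 5*14)) = -3512*(-10/(7*(-119 + 70))) = -3512/(7*(-⅒)*(-49)) = -3512/343/10 = -3512*10/343 = -35120/343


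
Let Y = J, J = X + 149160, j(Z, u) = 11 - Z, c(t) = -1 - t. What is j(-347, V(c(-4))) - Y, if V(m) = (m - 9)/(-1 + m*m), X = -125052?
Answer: -23750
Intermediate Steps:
V(m) = (-9 + m)/(-1 + m**2)
J = 24108 (J = -125052 + 149160 = 24108)
Y = 24108
j(-347, V(c(-4))) - Y = (11 - 1*(-347)) - 1*24108 = (11 + 347) - 24108 = 358 - 24108 = -23750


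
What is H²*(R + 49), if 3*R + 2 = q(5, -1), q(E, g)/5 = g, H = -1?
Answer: 140/3 ≈ 46.667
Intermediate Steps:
q(E, g) = 5*g
R = -7/3 (R = -⅔ + (5*(-1))/3 = -⅔ + (⅓)*(-5) = -⅔ - 5/3 = -7/3 ≈ -2.3333)
H²*(R + 49) = (-1)²*(-7/3 + 49) = 1*(140/3) = 140/3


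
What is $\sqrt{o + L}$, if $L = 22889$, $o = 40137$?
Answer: $\sqrt{63026} \approx 251.05$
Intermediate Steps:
$\sqrt{o + L} = \sqrt{40137 + 22889} = \sqrt{63026}$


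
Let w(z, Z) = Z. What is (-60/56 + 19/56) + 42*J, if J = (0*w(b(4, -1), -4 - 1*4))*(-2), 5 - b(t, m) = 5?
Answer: -41/56 ≈ -0.73214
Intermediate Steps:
b(t, m) = 0 (b(t, m) = 5 - 1*5 = 5 - 5 = 0)
J = 0 (J = (0*(-4 - 1*4))*(-2) = (0*(-4 - 4))*(-2) = (0*(-8))*(-2) = 0*(-2) = 0)
(-60/56 + 19/56) + 42*J = (-60/56 + 19/56) + 42*0 = (-60*1/56 + 19*(1/56)) + 0 = (-15/14 + 19/56) + 0 = -41/56 + 0 = -41/56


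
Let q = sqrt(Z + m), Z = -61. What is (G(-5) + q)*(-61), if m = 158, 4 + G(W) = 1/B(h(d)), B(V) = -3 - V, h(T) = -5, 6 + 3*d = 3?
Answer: 427/2 - 61*sqrt(97) ≈ -387.28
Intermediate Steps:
d = -1 (d = -2 + (1/3)*3 = -2 + 1 = -1)
G(W) = -7/2 (G(W) = -4 + 1/(-3 - 1*(-5)) = -4 + 1/(-3 + 5) = -4 + 1/2 = -7/2)
q = sqrt(97) (q = sqrt(-61 + 158) = sqrt(97) ≈ 9.8489)
(G(-5) + q)*(-61) = (-7/2 + sqrt(97))*(-61) = 427/2 - 61*sqrt(97)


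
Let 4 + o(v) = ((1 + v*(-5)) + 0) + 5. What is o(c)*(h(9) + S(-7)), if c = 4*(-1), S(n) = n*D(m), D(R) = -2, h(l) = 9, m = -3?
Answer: 506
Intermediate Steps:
S(n) = -2*n (S(n) = n*(-2) = -2*n)
c = -4
o(v) = 2 - 5*v (o(v) = -4 + (((1 + v*(-5)) + 0) + 5) = -4 + (((1 - 5*v) + 0) + 5) = -4 + ((1 - 5*v) + 5) = -4 + (6 - 5*v) = 2 - 5*v)
o(c)*(h(9) + S(-7)) = (2 - 5*(-4))*(9 - 2*(-7)) = (2 + 20)*(9 + 14) = 22*23 = 506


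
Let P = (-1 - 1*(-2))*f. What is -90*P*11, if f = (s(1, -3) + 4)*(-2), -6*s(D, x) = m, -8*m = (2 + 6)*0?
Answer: 7920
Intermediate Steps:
m = 0 (m = -(2 + 6)*0/8 = -0 = -⅛*0 = 0)
s(D, x) = 0 (s(D, x) = -⅙*0 = 0)
f = -8 (f = (0 + 4)*(-2) = 4*(-2) = -8)
P = -8 (P = (-1 - 1*(-2))*(-8) = (-1 + 2)*(-8) = 1*(-8) = -8)
-90*P*11 = -90*(-8)*11 = 720*11 = 7920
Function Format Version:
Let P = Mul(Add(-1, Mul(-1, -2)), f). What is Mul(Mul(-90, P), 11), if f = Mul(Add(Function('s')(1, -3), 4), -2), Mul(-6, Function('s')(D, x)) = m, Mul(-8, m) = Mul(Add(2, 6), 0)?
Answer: 7920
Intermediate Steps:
m = 0 (m = Mul(Rational(-1, 8), Mul(Add(2, 6), 0)) = Mul(Rational(-1, 8), Mul(8, 0)) = Mul(Rational(-1, 8), 0) = 0)
Function('s')(D, x) = 0 (Function('s')(D, x) = Mul(Rational(-1, 6), 0) = 0)
f = -8 (f = Mul(Add(0, 4), -2) = Mul(4, -2) = -8)
P = -8 (P = Mul(Add(-1, Mul(-1, -2)), -8) = Mul(Add(-1, 2), -8) = Mul(1, -8) = -8)
Mul(Mul(-90, P), 11) = Mul(Mul(-90, -8), 11) = Mul(720, 11) = 7920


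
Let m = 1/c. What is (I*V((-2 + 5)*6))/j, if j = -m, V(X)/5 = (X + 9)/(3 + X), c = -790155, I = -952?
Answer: -4835748600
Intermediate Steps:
V(X) = 5*(9 + X)/(3 + X) (V(X) = 5*((X + 9)/(3 + X)) = 5*((9 + X)/(3 + X)) = 5*(9 + X)/(3 + X))
m = -1/790155 (m = 1/(-790155) = -1/790155 ≈ -1.2656e-6)
j = 1/790155 (j = -1*(-1/790155) = 1/790155 ≈ 1.2656e-6)
(I*V((-2 + 5)*6))/j = (-4760*(9 + (-2 + 5)*6)/(3 + (-2 + 5)*6))/(1/790155) = -4760*(9 + 3*6)/(3 + 3*6)*790155 = -4760*(9 + 18)/(3 + 18)*790155 = -4760*27/21*790155 = -952*45/7*790155 = -6120*790155 = -4835748600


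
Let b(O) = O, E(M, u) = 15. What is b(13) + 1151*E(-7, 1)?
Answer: 17278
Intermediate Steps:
b(13) + 1151*E(-7, 1) = 13 + 1151*15 = 13 + 17265 = 17278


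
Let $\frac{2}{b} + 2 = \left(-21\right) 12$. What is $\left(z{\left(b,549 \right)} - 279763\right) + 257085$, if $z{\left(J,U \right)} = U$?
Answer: $-22129$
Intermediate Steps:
$b = - \frac{1}{127}$ ($b = \frac{2}{-2 - 252} = \frac{2}{-254} = 2 \left(- \frac{1}{254}\right) = - \frac{1}{127} \approx -0.007874$)
$\left(z{\left(b,549 \right)} - 279763\right) + 257085 = \left(549 - 279763\right) + 257085 = -279214 + 257085 = -22129$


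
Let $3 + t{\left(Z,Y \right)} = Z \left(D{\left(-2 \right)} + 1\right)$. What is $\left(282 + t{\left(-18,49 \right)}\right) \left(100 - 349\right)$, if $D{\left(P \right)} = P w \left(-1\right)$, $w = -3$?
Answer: $-91881$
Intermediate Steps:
$D{\left(P \right)} = 3 P$ ($D{\left(P \right)} = P \left(-3\right) \left(-1\right) = - 3 P \left(-1\right) = 3 P$)
$t{\left(Z,Y \right)} = -3 - 5 Z$ ($t{\left(Z,Y \right)} = -3 + Z \left(3 \left(-2\right) + 1\right) = -3 + Z \left(-6 + 1\right) = -3 + Z \left(-5\right) = -3 - 5 Z$)
$\left(282 + t{\left(-18,49 \right)}\right) \left(100 - 349\right) = \left(282 - -87\right) \left(100 - 349\right) = \left(282 + \left(-3 + 90\right)\right) \left(100 + \left(-522 + 173\right)\right) = \left(282 + 87\right) \left(100 - 349\right) = 369 \left(-249\right) = -91881$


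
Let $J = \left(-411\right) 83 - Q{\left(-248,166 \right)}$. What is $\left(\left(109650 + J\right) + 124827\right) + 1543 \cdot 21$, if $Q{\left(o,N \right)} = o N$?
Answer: $273935$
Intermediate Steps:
$Q{\left(o,N \right)} = N o$
$J = 7055$ ($J = \left(-411\right) 83 - 166 \left(-248\right) = -34113 - -41168 = -34113 + 41168 = 7055$)
$\left(\left(109650 + J\right) + 124827\right) + 1543 \cdot 21 = \left(\left(109650 + 7055\right) + 124827\right) + 1543 \cdot 21 = \left(116705 + 124827\right) + 32403 = 241532 + 32403 = 273935$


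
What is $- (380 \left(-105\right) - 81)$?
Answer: $39981$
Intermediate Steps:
$- (380 \left(-105\right) - 81) = - (-39900 - 81) = \left(-1\right) \left(-39981\right) = 39981$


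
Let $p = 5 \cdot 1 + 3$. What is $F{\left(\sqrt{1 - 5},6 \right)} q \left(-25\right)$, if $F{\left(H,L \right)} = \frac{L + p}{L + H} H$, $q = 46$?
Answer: $1610 i \left(-3 + i\right) \approx -1610.0 - 4830.0 i$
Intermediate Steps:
$p = 8$ ($p = 5 + 3 = 8$)
$F{\left(H,L \right)} = \frac{H \left(8 + L\right)}{H + L}$ ($F{\left(H,L \right)} = \frac{L + 8}{L + H} H = \frac{8 + L}{H + L} H = \frac{H \left(8 + L\right)}{H + L}$)
$F{\left(\sqrt{1 - 5},6 \right)} q \left(-25\right) = \frac{\sqrt{1 - 5} \left(8 + 6\right)}{\sqrt{1 - 5} + 6} \cdot 46 \left(-25\right) = \sqrt{-4} \frac{1}{\sqrt{-4} + 6} \cdot 14 \cdot 46 \left(-25\right) = 2 i \frac{1}{2 i + 6} \cdot 14 \cdot 46 \left(-25\right) = 2 i \frac{1}{6 + 2 i} 14 \cdot 46 \left(-25\right) = 2 i \frac{6 - 2 i}{40} \cdot 14 \cdot 46 \left(-25\right) = \frac{7 i \left(6 - 2 i\right)}{10} \cdot 46 \left(-25\right) = \frac{161 i \left(6 - 2 i\right)}{5} \left(-25\right) = - 805 i \left(6 - 2 i\right)$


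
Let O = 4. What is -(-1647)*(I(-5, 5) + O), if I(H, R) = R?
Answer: 14823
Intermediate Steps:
-(-1647)*(I(-5, 5) + O) = -(-1647)*(5 + 4) = -(-1647)*9 = -549*(-27) = 14823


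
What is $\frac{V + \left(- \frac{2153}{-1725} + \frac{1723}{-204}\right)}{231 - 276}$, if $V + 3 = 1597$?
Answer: $- \frac{186131879}{5278500} \approx -35.262$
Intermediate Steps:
$V = 1594$ ($V = -3 + 1597 = 1594$)
$\frac{V + \left(- \frac{2153}{-1725} + \frac{1723}{-204}\right)}{231 - 276} = \frac{1594 + \left(- \frac{2153}{-1725} + \frac{1723}{-204}\right)}{231 - 276} = \frac{1594 + \left(\left(-2153\right) \left(- \frac{1}{1725}\right) + 1723 \left(- \frac{1}{204}\right)\right)}{-45} = \left(1594 + \left(\frac{2153}{1725} - \frac{1723}{204}\right)\right) \left(- \frac{1}{45}\right) = \left(1594 - \frac{844321}{117300}\right) \left(- \frac{1}{45}\right) = \frac{186131879}{117300} \left(- \frac{1}{45}\right) = - \frac{186131879}{5278500}$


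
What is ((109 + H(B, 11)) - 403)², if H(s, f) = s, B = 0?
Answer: 86436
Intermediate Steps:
((109 + H(B, 11)) - 403)² = ((109 + 0) - 403)² = (109 - 403)² = (-294)² = 86436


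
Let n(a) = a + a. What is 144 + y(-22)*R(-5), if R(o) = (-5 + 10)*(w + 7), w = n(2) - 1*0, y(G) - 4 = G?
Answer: -846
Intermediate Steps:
y(G) = 4 + G
n(a) = 2*a
w = 4 (w = 2*2 - 1*0 = 4 + 0 = 4)
R(o) = 55 (R(o) = (-5 + 10)*(4 + 7) = 5*11 = 55)
144 + y(-22)*R(-5) = 144 + (4 - 22)*55 = 144 - 18*55 = 144 - 990 = -846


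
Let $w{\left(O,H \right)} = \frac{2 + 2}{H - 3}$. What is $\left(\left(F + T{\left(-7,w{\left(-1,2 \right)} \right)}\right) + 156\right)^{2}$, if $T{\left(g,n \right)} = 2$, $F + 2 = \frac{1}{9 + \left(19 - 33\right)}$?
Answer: $\frac{606841}{25} \approx 24274.0$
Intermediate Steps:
$w{\left(O,H \right)} = \frac{4}{-3 + H}$
$F = - \frac{11}{5}$ ($F = -2 + \frac{1}{9 + \left(19 - 33\right)} = -2 + \frac{1}{9 - 14} = -2 + \frac{1}{-5} = -2 - \frac{1}{5} = - \frac{11}{5} \approx -2.2$)
$\left(\left(F + T{\left(-7,w{\left(-1,2 \right)} \right)}\right) + 156\right)^{2} = \left(\left(- \frac{11}{5} + 2\right) + 156\right)^{2} = \left(- \frac{1}{5} + 156\right)^{2} = \left(\frac{779}{5}\right)^{2} = \frac{606841}{25}$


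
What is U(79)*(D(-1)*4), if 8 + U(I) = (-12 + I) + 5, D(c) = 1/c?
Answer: -256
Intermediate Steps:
U(I) = -15 + I (U(I) = -8 + ((-12 + I) + 5) = -8 + (-7 + I) = -15 + I)
U(79)*(D(-1)*4) = (-15 + 79)*(4/(-1)) = 64*(-1*4) = 64*(-4) = -256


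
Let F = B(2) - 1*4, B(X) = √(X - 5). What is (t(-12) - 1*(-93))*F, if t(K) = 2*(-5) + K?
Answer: -284 + 71*I*√3 ≈ -284.0 + 122.98*I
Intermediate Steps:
B(X) = √(-5 + X)
t(K) = -10 + K
F = -4 + I*√3 (F = √(-5 + 2) - 1*4 = √(-3) - 4 = I*√3 - 4 = -4 + I*√3 ≈ -4.0 + 1.732*I)
(t(-12) - 1*(-93))*F = ((-10 - 12) - 1*(-93))*(-4 + I*√3) = (-22 + 93)*(-4 + I*√3) = 71*(-4 + I*√3) = -284 + 71*I*√3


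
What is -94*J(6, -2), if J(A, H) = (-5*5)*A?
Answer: 14100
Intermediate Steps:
J(A, H) = -25*A
-94*J(6, -2) = -(-2350)*6 = -94*(-150) = 14100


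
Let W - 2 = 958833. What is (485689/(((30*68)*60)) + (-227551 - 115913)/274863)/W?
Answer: 30485980669/10752769195884000 ≈ 2.8352e-6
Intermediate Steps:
W = 958835 (W = 2 + 958833 = 958835)
(485689/(((30*68)*60)) + (-227551 - 115913)/274863)/W = (485689/(((30*68)*60)) + (-227551 - 115913)/274863)/958835 = (485689/((2040*60)) - 343464*1/274863)*(1/958835) = (485689/122400 - 114488/91621)*(1/958835) = (30485980669/11214410400)*(1/958835) = 30485980669/10752769195884000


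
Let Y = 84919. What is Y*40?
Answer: 3396760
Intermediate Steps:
Y*40 = 84919*40 = 3396760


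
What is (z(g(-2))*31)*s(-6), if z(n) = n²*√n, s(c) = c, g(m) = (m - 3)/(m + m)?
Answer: -2325*√5/16 ≈ -324.93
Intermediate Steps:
g(m) = (-3 + m)/(2*m) (g(m) = (-3 + m)/((2*m)) = (-3 + m)*(1/(2*m)) = (-3 + m)/(2*m))
z(n) = n^(5/2)
(z(g(-2))*31)*s(-6) = (((½)*(-3 - 2)/(-2))^(5/2)*31)*(-6) = (((½)*(-½)*(-5))^(5/2)*31)*(-6) = ((5/4)^(5/2)*31)*(-6) = ((25*√5/32)*31)*(-6) = (775*√5/32)*(-6) = -2325*√5/16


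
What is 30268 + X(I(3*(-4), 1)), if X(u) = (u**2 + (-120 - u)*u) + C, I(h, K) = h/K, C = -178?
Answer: 31530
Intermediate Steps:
X(u) = -178 + u**2 + u*(-120 - u) (X(u) = (u**2 + (-120 - u)*u) - 178 = (u**2 + u*(-120 - u)) - 178 = -178 + u**2 + u*(-120 - u))
30268 + X(I(3*(-4), 1)) = 30268 + (-178 - 120*3*(-4)/1) = 30268 + (-178 - (-1440)) = 30268 + (-178 - 120*(-12)) = 30268 + (-178 + 1440) = 30268 + 1262 = 31530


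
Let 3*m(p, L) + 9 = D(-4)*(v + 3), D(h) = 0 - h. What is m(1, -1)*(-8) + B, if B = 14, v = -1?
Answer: 50/3 ≈ 16.667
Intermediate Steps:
D(h) = -h
m(p, L) = -⅓ (m(p, L) = -3 + ((-1*(-4))*(-1 + 3))/3 = -3 + (4*2)/3 = -3 + (⅓)*8 = -3 + 8/3 = -⅓)
m(1, -1)*(-8) + B = -⅓*(-8) + 14 = 8/3 + 14 = 50/3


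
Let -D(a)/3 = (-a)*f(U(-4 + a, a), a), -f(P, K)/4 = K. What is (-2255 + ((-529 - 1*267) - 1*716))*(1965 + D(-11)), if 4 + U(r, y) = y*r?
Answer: -1932471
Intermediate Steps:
U(r, y) = -4 + r*y (U(r, y) = -4 + y*r = -4 + r*y)
f(P, K) = -4*K
D(a) = -12*a² (D(a) = -3*(-a)*(-4*a) = -12*a²)
(-2255 + ((-529 - 1*267) - 1*716))*(1965 + D(-11)) = (-2255 + ((-529 - 1*267) - 1*716))*(1965 - 12*(-11)²) = (-2255 + ((-529 - 267) - 716))*(1965 - 12*121) = (-2255 + (-796 - 716))*(1965 - 1452) = (-2255 - 1512)*513 = -3767*513 = -1932471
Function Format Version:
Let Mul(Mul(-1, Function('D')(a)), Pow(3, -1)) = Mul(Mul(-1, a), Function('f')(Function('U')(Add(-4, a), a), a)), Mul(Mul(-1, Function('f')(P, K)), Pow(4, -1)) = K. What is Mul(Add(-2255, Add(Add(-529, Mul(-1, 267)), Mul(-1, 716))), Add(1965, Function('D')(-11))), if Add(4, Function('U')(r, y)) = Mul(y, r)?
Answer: -1932471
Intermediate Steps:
Function('U')(r, y) = Add(-4, Mul(r, y)) (Function('U')(r, y) = Add(-4, Mul(y, r)) = Add(-4, Mul(r, y)))
Function('f')(P, K) = Mul(-4, K)
Function('D')(a) = Mul(-12, Pow(a, 2)) (Function('D')(a) = Mul(-3, Mul(Mul(-1, a), Mul(-4, a))) = Mul(-3, Mul(4, Pow(a, 2))) = Mul(-12, Pow(a, 2)))
Mul(Add(-2255, Add(Add(-529, Mul(-1, 267)), Mul(-1, 716))), Add(1965, Function('D')(-11))) = Mul(Add(-2255, Add(Add(-529, Mul(-1, 267)), Mul(-1, 716))), Add(1965, Mul(-12, Pow(-11, 2)))) = Mul(Add(-2255, Add(Add(-529, -267), -716)), Add(1965, Mul(-12, 121))) = Mul(Add(-2255, Add(-796, -716)), Add(1965, -1452)) = Mul(Add(-2255, -1512), 513) = Mul(-3767, 513) = -1932471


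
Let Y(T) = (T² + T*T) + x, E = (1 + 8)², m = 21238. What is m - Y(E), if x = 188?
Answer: 7928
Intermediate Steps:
E = 81 (E = 9² = 81)
Y(T) = 188 + 2*T² (Y(T) = (T² + T*T) + 188 = (T² + T²) + 188 = 2*T² + 188 = 188 + 2*T²)
m - Y(E) = 21238 - (188 + 2*81²) = 21238 - (188 + 2*6561) = 21238 - (188 + 13122) = 21238 - 1*13310 = 21238 - 13310 = 7928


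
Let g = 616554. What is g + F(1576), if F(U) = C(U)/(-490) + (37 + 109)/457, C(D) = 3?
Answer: 138065007389/223930 ≈ 6.1655e+5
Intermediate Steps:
F(U) = 70169/223930 (F(U) = 3/(-490) + (37 + 109)/457 = 3*(-1/490) + 146*(1/457) = -3/490 + 146/457 = 70169/223930)
g + F(1576) = 616554 + 70169/223930 = 138065007389/223930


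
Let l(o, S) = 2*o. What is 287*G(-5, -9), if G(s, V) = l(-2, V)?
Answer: -1148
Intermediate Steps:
G(s, V) = -4 (G(s, V) = 2*(-2) = -4)
287*G(-5, -9) = 287*(-4) = -1148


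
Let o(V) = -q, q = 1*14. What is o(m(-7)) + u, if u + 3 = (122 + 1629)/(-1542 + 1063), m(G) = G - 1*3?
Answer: -9894/479 ≈ -20.656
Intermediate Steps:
m(G) = -3 + G (m(G) = G - 3 = -3 + G)
q = 14
u = -3188/479 (u = -3 + (122 + 1629)/(-1542 + 1063) = -3 + 1751/(-479) = -3 + 1751*(-1/479) = -3 - 1751/479 = -3188/479 ≈ -6.6555)
o(V) = -14 (o(V) = -1*14 = -14)
o(m(-7)) + u = -14 - 3188/479 = -9894/479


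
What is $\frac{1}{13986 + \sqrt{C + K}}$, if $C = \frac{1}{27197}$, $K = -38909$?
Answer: $\frac{63396207}{886835719114} - \frac{i \sqrt{7195021233546}}{2660507157342} \approx 7.1486 \cdot 10^{-5} - 1.0082 \cdot 10^{-6} i$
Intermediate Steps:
$C = \frac{1}{27197} \approx 3.6769 \cdot 10^{-5}$
$\frac{1}{13986 + \sqrt{C + K}} = \frac{1}{13986 + \sqrt{\frac{1}{27197} - 38909}} = \frac{1}{13986 + \sqrt{- \frac{1058208072}{27197}}} = \frac{1}{13986 + \frac{2 i \sqrt{7195021233546}}{27197}}$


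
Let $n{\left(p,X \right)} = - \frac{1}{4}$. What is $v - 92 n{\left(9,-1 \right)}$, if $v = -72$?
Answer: $-49$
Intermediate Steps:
$n{\left(p,X \right)} = - \frac{1}{4}$ ($n{\left(p,X \right)} = \left(-1\right) \frac{1}{4} = - \frac{1}{4}$)
$v - 92 n{\left(9,-1 \right)} = -72 - -23 = -72 + 23 = -49$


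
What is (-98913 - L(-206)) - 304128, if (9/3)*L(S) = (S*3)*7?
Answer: -401599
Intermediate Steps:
L(S) = 7*S (L(S) = ((S*3)*7)/3 = ((3*S)*7)/3 = (21*S)/3 = 7*S)
(-98913 - L(-206)) - 304128 = (-98913 - 7*(-206)) - 304128 = (-98913 - 1*(-1442)) - 304128 = (-98913 + 1442) - 304128 = -97471 - 304128 = -401599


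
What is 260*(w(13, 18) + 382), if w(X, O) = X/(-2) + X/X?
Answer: 97890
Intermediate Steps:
w(X, O) = 1 - X/2 (w(X, O) = X*(-½) + 1 = -X/2 + 1 = 1 - X/2)
260*(w(13, 18) + 382) = 260*((1 - ½*13) + 382) = 260*((1 - 13/2) + 382) = 260*(-11/2 + 382) = 260*(753/2) = 97890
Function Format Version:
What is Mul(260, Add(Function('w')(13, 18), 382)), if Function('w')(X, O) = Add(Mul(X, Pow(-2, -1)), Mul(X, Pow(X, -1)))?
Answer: 97890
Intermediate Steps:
Function('w')(X, O) = Add(1, Mul(Rational(-1, 2), X)) (Function('w')(X, O) = Add(Mul(X, Rational(-1, 2)), 1) = Add(Mul(Rational(-1, 2), X), 1) = Add(1, Mul(Rational(-1, 2), X)))
Mul(260, Add(Function('w')(13, 18), 382)) = Mul(260, Add(Add(1, Mul(Rational(-1, 2), 13)), 382)) = Mul(260, Add(Add(1, Rational(-13, 2)), 382)) = Mul(260, Add(Rational(-11, 2), 382)) = Mul(260, Rational(753, 2)) = 97890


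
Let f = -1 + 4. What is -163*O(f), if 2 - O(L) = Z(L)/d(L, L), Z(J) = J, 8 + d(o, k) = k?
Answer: -2119/5 ≈ -423.80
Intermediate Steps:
f = 3
d(o, k) = -8 + k
O(L) = 2 - L/(-8 + L)
-163*O(f) = -163*(-16 + 3)/(-8 + 3) = -163*(-13)/(-5) = -(-163)*(-13)/5 = -163*13/5 = -2119/5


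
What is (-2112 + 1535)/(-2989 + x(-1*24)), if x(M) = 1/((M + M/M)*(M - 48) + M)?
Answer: 941664/4878047 ≈ 0.19304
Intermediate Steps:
x(M) = 1/(M + (1 + M)*(-48 + M)) (x(M) = 1/((M + 1)*(-48 + M) + M) = 1/((1 + M)*(-48 + M) + M) = 1/(M + (1 + M)*(-48 + M)))
(-2112 + 1535)/(-2989 + x(-1*24)) = (-2112 + 1535)/(-2989 + 1/(-48 + (-1*24)² - (-46)*24)) = -577/(-2989 + 1/(-48 + (-24)² - 46*(-24))) = -577/(-2989 + 1/(-48 + 576 + 1104)) = -577/(-2989 + 1/1632) = -577/(-4878047/1632) = -577*(-1632/4878047) = 941664/4878047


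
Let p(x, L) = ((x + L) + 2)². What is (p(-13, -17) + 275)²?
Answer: 1121481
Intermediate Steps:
p(x, L) = (2 + L + x)² (p(x, L) = ((L + x) + 2)² = (2 + L + x)²)
(p(-13, -17) + 275)² = ((2 - 17 - 13)² + 275)² = ((-28)² + 275)² = (784 + 275)² = 1059² = 1121481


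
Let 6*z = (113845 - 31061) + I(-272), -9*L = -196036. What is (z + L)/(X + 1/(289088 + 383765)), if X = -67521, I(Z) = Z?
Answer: -53795270203/102221341677 ≈ -0.52626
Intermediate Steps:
L = 196036/9 (L = -⅑*(-196036) = 196036/9 ≈ 21782.)
z = 13752 (z = ((113845 - 31061) - 272)/6 = (82784 - 272)/6 = (⅙)*82512 = 13752)
(z + L)/(X + 1/(289088 + 383765)) = (13752 + 196036/9)/(-67521 + 1/(289088 + 383765)) = 319804/(9*(-67521 + 1/672853)) = 319804/(9*(-45431707412/672853)) = (319804/9)*(-672853/45431707412) = -53795270203/102221341677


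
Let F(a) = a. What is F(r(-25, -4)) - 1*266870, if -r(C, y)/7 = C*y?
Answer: -267570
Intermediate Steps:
r(C, y) = -7*C*y
F(r(-25, -4)) - 1*266870 = -7*(-25)*(-4) - 1*266870 = -700 - 266870 = -267570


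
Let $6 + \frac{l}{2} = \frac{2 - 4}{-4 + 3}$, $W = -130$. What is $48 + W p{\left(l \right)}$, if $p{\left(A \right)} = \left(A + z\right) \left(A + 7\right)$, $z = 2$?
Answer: $-732$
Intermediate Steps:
$l = -8$ ($l = -12 + 2 \frac{2 - 4}{-4 + 3} = -12 + 2 \frac{2 - 4}{-1} = -12 + 2 \left(\left(-2\right) \left(-1\right)\right) = -12 + 2 \cdot 2 = -12 + 4 = -8$)
$p{\left(A \right)} = \left(2 + A\right) \left(7 + A\right)$ ($p{\left(A \right)} = \left(A + 2\right) \left(A + 7\right) = \left(2 + A\right) \left(7 + A\right)$)
$48 + W p{\left(l \right)} = 48 - 130 \left(14 + \left(-8\right)^{2} + 9 \left(-8\right)\right) = 48 - 130 \left(14 + 64 - 72\right) = 48 - 780 = -732$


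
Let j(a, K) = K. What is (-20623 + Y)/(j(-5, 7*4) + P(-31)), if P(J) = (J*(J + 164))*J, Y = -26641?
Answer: -6752/18263 ≈ -0.36971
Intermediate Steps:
P(J) = J²*(164 + J) (P(J) = (J*(164 + J))*J = J²*(164 + J))
(-20623 + Y)/(j(-5, 7*4) + P(-31)) = (-20623 - 26641)/(7*4 + (-31)²*(164 - 31)) = -47264/(28 + 961*133) = -47264/(28 + 127813) = -47264/127841 = -47264*1/127841 = -6752/18263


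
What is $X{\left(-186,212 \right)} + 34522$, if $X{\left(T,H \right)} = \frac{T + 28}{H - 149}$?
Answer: $\frac{2174728}{63} \approx 34520.0$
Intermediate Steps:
$X{\left(T,H \right)} = \frac{28 + T}{-149 + H}$
$X{\left(-186,212 \right)} + 34522 = \frac{28 - 186}{-149 + 212} + 34522 = \frac{1}{63} \left(-158\right) + 34522 = - \frac{158}{63} + 34522 = \frac{2174728}{63}$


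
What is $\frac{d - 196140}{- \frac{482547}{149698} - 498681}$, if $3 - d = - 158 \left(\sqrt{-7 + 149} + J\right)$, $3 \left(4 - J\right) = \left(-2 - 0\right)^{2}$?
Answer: $\frac{87894731606}{223956092655} - \frac{23652284 \sqrt{142}}{74652030885} \approx 0.38869$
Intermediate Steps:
$J = \frac{8}{3}$ ($J = 4 - \frac{\left(-2 - 0\right)^{2}}{3} = 4 - \frac{\left(-2 + 0\right)^{2}}{3} = 4 - \frac{\left(-2\right)^{2}}{3} = 4 - \frac{4}{3} = \frac{8}{3} \approx 2.6667$)
$d = \frac{1273}{3} + 158 \sqrt{142}$ ($d = 3 - - 158 \left(\sqrt{-7 + 149} + \frac{8}{3}\right) = 3 - - 158 \left(\sqrt{142} + \frac{8}{3}\right) = 3 - - 158 \left(\frac{8}{3} + \sqrt{142}\right) = 3 - \left(- \frac{1264}{3} - 158 \sqrt{142}\right) = 3 + \left(\frac{1264}{3} + 158 \sqrt{142}\right) = \frac{1273}{3} + 158 \sqrt{142} \approx 2307.1$)
$\frac{d - 196140}{- \frac{482547}{149698} - 498681} = \frac{\left(\frac{1273}{3} + 158 \sqrt{142}\right) - 196140}{- \frac{482547}{149698} - 498681} = \frac{- \frac{587147}{3} + 158 \sqrt{142}}{\left(-482547\right) \frac{1}{149698} - 498681} = \frac{- \frac{587147}{3} + 158 \sqrt{142}}{- \frac{482547}{149698} - 498681} = \frac{- \frac{587147}{3} + 158 \sqrt{142}}{- \frac{74652030885}{149698}} = \left(- \frac{587147}{3} + 158 \sqrt{142}\right) \left(- \frac{149698}{74652030885}\right) = \frac{87894731606}{223956092655} - \frac{23652284 \sqrt{142}}{74652030885}$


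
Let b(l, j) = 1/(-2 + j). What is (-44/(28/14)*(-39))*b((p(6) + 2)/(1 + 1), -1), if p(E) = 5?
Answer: -286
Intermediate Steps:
(-44/(28/14)*(-39))*b((p(6) + 2)/(1 + 1), -1) = (-44/(28/14)*(-39))/(-2 - 1) = (-44/(28*(1/14))*(-39))/(-3) = (-44/2*(-39))*(-⅓) = (-44*½*(-39))*(-⅓) = -22*(-39)*(-⅓) = 858*(-⅓) = -286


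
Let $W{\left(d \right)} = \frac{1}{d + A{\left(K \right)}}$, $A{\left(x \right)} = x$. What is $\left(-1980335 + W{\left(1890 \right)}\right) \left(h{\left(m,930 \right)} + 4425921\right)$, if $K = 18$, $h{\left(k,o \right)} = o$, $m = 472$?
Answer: $- \frac{5575588110678443}{636} \approx -8.7666 \cdot 10^{12}$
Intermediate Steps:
$W{\left(d \right)} = \frac{1}{18 + d}$ ($W{\left(d \right)} = \frac{1}{d + 18} = \frac{1}{18 + d}$)
$\left(-1980335 + W{\left(1890 \right)}\right) \left(h{\left(m,930 \right)} + 4425921\right) = \left(-1980335 + \frac{1}{18 + 1890}\right) \left(930 + 4425921\right) = \left(-1980335 + \frac{1}{1908}\right) 4426851 = \left(- \frac{3778479179}{1908}\right) 4426851 = - \frac{5575588110678443}{636}$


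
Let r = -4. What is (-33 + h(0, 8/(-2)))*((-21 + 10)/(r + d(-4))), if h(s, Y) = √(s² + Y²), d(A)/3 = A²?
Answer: 29/4 ≈ 7.2500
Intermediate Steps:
d(A) = 3*A²
h(s, Y) = √(Y² + s²)
(-33 + h(0, 8/(-2)))*((-21 + 10)/(r + d(-4))) = (-33 + √((8/(-2))² + 0²))*((-21 + 10)/(-4 + 3*(-4)²)) = (-33 + √((8*(-½))² + 0))*(-11/(-4 + 3*16)) = (-33 + √((-4)² + 0))*(-11/(-4 + 48)) = (-33 + √(16 + 0))*(-11/44) = (-33 + √16)*(-11*1/44) = (-33 + 4)*(-¼) = -29*(-¼) = 29/4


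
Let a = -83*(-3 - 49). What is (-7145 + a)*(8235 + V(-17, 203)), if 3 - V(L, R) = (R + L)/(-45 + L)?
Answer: -23313789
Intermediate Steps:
a = 4316 (a = -83*(-52) = 4316)
V(L, R) = 3 - (L + R)/(-45 + L) (V(L, R) = 3 - (R + L)/(-45 + L) = 3 - (L + R)/(-45 + L))
(-7145 + a)*(8235 + V(-17, 203)) = (-7145 + 4316)*(8235 + (-135 - 1*203 + 2*(-17))/(-45 - 17)) = -2829*(8235 + (-135 - 203 - 34)/(-62)) = -2829*(8235 - 1/62*(-372)) = -2829*(8235 + 6) = -2829*8241 = -23313789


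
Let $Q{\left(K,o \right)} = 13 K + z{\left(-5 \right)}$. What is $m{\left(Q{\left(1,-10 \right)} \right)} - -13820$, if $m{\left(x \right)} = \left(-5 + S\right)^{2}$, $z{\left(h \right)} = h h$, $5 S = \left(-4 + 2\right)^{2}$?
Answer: $\frac{345941}{25} \approx 13838.0$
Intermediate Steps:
$S = \frac{4}{5}$ ($S = \frac{\left(-4 + 2\right)^{2}}{5} = \frac{\left(-2\right)^{2}}{5} = \frac{1}{5} \cdot 4 = \frac{4}{5} \approx 0.8$)
$z{\left(h \right)} = h^{2}$
$Q{\left(K,o \right)} = 25 + 13 K$ ($Q{\left(K,o \right)} = 13 K + \left(-5\right)^{2} = 13 K + 25 = 25 + 13 K$)
$m{\left(x \right)} = \frac{441}{25}$ ($m{\left(x \right)} = \left(-5 + \frac{4}{5}\right)^{2} = \left(- \frac{21}{5}\right)^{2} = \frac{441}{25}$)
$m{\left(Q{\left(1,-10 \right)} \right)} - -13820 = \frac{441}{25} - -13820 = \frac{441}{25} + 13820 = \frac{345941}{25}$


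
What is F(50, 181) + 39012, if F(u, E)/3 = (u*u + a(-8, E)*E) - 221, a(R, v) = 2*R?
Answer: 37161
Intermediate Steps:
F(u, E) = -663 - 48*E + 3*u² (F(u, E) = 3*((u*u + (2*(-8))*E) - 221) = 3*((u² - 16*E) - 221) = 3*(-221 + u² - 16*E) = -663 - 48*E + 3*u²)
F(50, 181) + 39012 = (-663 - 48*181 + 3*50²) + 39012 = (-663 - 8688 + 3*2500) + 39012 = (-663 - 8688 + 7500) + 39012 = -1851 + 39012 = 37161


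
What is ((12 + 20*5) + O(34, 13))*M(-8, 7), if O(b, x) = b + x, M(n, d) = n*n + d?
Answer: 11289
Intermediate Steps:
M(n, d) = d + n² (M(n, d) = n² + d = d + n²)
((12 + 20*5) + O(34, 13))*M(-8, 7) = ((12 + 20*5) + (34 + 13))*(7 + (-8)²) = ((12 + 100) + 47)*(7 + 64) = (112 + 47)*71 = 159*71 = 11289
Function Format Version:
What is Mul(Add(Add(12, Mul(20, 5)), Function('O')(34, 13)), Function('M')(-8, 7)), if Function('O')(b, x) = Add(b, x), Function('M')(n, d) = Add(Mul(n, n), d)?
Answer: 11289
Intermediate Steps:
Function('M')(n, d) = Add(d, Pow(n, 2)) (Function('M')(n, d) = Add(Pow(n, 2), d) = Add(d, Pow(n, 2)))
Mul(Add(Add(12, Mul(20, 5)), Function('O')(34, 13)), Function('M')(-8, 7)) = Mul(Add(Add(12, Mul(20, 5)), Add(34, 13)), Add(7, Pow(-8, 2))) = Mul(Add(Add(12, 100), 47), Add(7, 64)) = Mul(Add(112, 47), 71) = Mul(159, 71) = 11289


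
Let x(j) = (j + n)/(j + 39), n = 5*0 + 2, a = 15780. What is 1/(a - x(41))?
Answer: 80/1262357 ≈ 6.3373e-5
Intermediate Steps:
n = 2 (n = 0 + 2 = 2)
x(j) = (2 + j)/(39 + j) (x(j) = (j + 2)/(j + 39) = (2 + j)/(39 + j))
1/(a - x(41)) = 1/(15780 - (2 + 41)/(39 + 41)) = 1/(15780 - 43/80) = 1/(1262357/80) = 80/1262357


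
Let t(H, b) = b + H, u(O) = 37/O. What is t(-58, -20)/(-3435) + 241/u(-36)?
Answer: -9933058/42365 ≈ -234.46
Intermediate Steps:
t(H, b) = H + b
t(-58, -20)/(-3435) + 241/u(-36) = (-58 - 20)/(-3435) + 241/((37/(-36))) = -78*(-1/3435) + 241/((37*(-1/36))) = 26/1145 + 241/(-37/36) = 26/1145 + 241*(-36/37) = 26/1145 - 8676/37 = -9933058/42365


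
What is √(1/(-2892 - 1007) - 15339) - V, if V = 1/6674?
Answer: -1/6674 + I*√233186565038/3899 ≈ -0.00014984 + 123.85*I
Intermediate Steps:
V = 1/6674 ≈ 0.00014984
√(1/(-2892 - 1007) - 15339) - V = √(1/(-2892 - 1007) - 15339) - 1*1/6674 = √(1/(-3899) - 15339) - 1/6674 = √(-1/3899 - 15339) - 1/6674 = √(-59806762/3899) - 1/6674 = I*√233186565038/3899 - 1/6674 = -1/6674 + I*√233186565038/3899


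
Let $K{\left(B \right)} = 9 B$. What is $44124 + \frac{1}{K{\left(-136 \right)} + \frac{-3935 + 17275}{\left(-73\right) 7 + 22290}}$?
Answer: $\frac{40539541985}{918764} \approx 44124.0$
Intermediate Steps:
$44124 + \frac{1}{K{\left(-136 \right)} + \frac{-3935 + 17275}{\left(-73\right) 7 + 22290}} = 44124 + \frac{1}{9 \left(-136\right) + \frac{-3935 + 17275}{\left(-73\right) 7 + 22290}} = 44124 + \frac{1}{-1224 + \frac{13340}{-511 + 22290}} = 44124 + \frac{1}{-1224 + \frac{13340}{21779}} = 44124 + \frac{1}{-1224 + 13340 \cdot \frac{1}{21779}} = 44124 + \frac{1}{-1224 + \frac{460}{751}} = 44124 + \frac{1}{- \frac{918764}{751}} = 44124 - \frac{751}{918764} = \frac{40539541985}{918764}$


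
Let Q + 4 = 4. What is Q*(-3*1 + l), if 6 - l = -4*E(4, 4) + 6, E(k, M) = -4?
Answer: 0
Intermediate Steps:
Q = 0 (Q = -4 + 4 = 0)
l = -16 (l = 6 - (-4*(-4) + 6) = 6 - (16 + 6) = 6 - 1*22 = 6 - 22 = -16)
Q*(-3*1 + l) = 0*(-3*1 - 16) = 0*(-3 - 16) = 0*(-19) = 0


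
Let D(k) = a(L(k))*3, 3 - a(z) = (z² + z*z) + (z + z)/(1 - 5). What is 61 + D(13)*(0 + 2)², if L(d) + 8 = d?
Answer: -473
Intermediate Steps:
L(d) = -8 + d
a(z) = 3 + z/2 - 2*z² (a(z) = 3 - ((z² + z*z) + (z + z)/(1 - 5)) = 3 - ((z² + z²) + (2*z)/(-4)) = 3 - (2*z² + (2*z)*(-¼)) = 3 - (2*z² - z/2) = 3 + (z/2 - 2*z²) = 3 + z/2 - 2*z²)
D(k) = -3 - 6*(-8 + k)² + 3*k/2 (D(k) = (3 + (-8 + k)/2 - 2*(-8 + k)²)*3 = (3 + (-4 + k/2) - 2*(-8 + k)²)*3 = (-1 + k/2 - 2*(-8 + k)²)*3 = -3 - 6*(-8 + k)² + 3*k/2)
61 + D(13)*(0 + 2)² = 61 + (-387 - 6*13² + (195/2)*13)*(0 + 2)² = 61 + (-387 - 6*169 + 2535/2)*2² = 61 + (-387 - 1014 + 2535/2)*4 = 61 - 267/2*4 = 61 - 534 = -473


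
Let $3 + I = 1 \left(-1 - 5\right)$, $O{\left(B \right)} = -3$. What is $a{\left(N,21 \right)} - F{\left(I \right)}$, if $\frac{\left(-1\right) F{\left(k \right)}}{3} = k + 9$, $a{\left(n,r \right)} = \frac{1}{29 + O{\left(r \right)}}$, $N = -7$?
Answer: $\frac{1}{26} \approx 0.038462$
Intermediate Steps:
$a{\left(n,r \right)} = \frac{1}{26}$ ($a{\left(n,r \right)} = \frac{1}{29 - 3} = \frac{1}{26}$)
$I = -9$ ($I = -3 + 1 \left(-1 - 5\right) = -3 + 1 \left(-6\right) = -3 - 6 = -9$)
$F{\left(k \right)} = -27 - 3 k$ ($F{\left(k \right)} = - 3 \left(k + 9\right) = - 3 \left(9 + k\right) = -27 - 3 k$)
$a{\left(N,21 \right)} - F{\left(I \right)} = \frac{1}{26} - \left(-27 - -27\right) = \frac{1}{26} - \left(-27 + 27\right) = \frac{1}{26} - 0 = \frac{1}{26} + 0 = \frac{1}{26}$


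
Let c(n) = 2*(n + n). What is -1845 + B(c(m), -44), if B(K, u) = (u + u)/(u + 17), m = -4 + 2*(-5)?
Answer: -49727/27 ≈ -1841.7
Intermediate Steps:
m = -14 (m = -4 - 10 = -14)
c(n) = 4*n (c(n) = 2*(2*n) = 4*n)
B(K, u) = 2*u/(17 + u) (B(K, u) = (2*u)/(17 + u) = 2*u/(17 + u))
-1845 + B(c(m), -44) = -1845 + 2*(-44)/(17 - 44) = -1845 + 2*(-44)/(-27) = -1845 + 2*(-44)*(-1/27) = -1845 + 88/27 = -49727/27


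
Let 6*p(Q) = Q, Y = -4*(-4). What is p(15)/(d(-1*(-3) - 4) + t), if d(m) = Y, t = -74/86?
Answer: 215/1302 ≈ 0.16513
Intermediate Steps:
Y = 16
t = -37/43 (t = -74*1/86 = -37/43 ≈ -0.86047)
p(Q) = Q/6
d(m) = 16
p(15)/(d(-1*(-3) - 4) + t) = ((⅙)*15)/(16 - 37/43) = 5/(2*(651/43)) = (5/2)*(43/651) = 215/1302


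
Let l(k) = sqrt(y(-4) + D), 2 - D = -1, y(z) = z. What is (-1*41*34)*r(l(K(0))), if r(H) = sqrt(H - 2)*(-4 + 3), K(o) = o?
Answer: 1394*sqrt(-2 + I) ≈ 478.92 + 2028.8*I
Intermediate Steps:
D = 3 (D = 2 - 1*(-1) = 2 + 1 = 3)
l(k) = I (l(k) = sqrt(-4 + 3) = sqrt(-1) = I)
r(H) = -sqrt(-2 + H) (r(H) = sqrt(-2 + H)*(-1) = -sqrt(-2 + H))
(-1*41*34)*r(l(K(0))) = (-1*41*34)*(-sqrt(-2 + I)) = (-41*34)*(-sqrt(-2 + I)) = -(-1394)*sqrt(-2 + I) = 1394*sqrt(-2 + I)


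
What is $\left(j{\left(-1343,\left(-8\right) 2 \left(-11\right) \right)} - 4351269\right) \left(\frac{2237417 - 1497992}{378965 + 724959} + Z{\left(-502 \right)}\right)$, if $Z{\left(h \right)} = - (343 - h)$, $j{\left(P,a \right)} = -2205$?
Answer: $\frac{2028885088753635}{551962} \approx 3.6758 \cdot 10^{9}$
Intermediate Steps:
$Z{\left(h \right)} = -343 + h$
$\left(j{\left(-1343,\left(-8\right) 2 \left(-11\right) \right)} - 4351269\right) \left(\frac{2237417 - 1497992}{378965 + 724959} + Z{\left(-502 \right)}\right) = \left(-2205 - 4351269\right) \left(\frac{2237417 - 1497992}{378965 + 724959} - 845\right) = - 4353474 \left(\frac{739425}{1103924} - 845\right) = \left(-4353474\right) \left(- \frac{932076355}{1103924}\right) = \frac{2028885088753635}{551962}$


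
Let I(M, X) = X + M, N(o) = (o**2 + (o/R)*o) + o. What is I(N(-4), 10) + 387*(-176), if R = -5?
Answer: -340466/5 ≈ -68093.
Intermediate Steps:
N(o) = o + 4*o**2/5 (N(o) = (o**2 + (o/(-5))*o) + o = (o**2 + (o*(-1/5))*o) + o = (o**2 + (-o/5)*o) + o = (o**2 - o**2/5) + o = 4*o**2/5 + o = o + 4*o**2/5)
I(M, X) = M + X
I(N(-4), 10) + 387*(-176) = ((1/5)*(-4)*(5 + 4*(-4)) + 10) + 387*(-176) = ((1/5)*(-4)*(5 - 16) + 10) - 68112 = ((1/5)*(-4)*(-11) + 10) - 68112 = (44/5 + 10) - 68112 = 94/5 - 68112 = -340466/5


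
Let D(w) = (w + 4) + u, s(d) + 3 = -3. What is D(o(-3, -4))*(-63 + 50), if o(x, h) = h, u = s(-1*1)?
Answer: 78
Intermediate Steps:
s(d) = -6 (s(d) = -3 - 3 = -6)
u = -6
D(w) = -2 + w (D(w) = (w + 4) - 6 = (4 + w) - 6 = -2 + w)
D(o(-3, -4))*(-63 + 50) = (-2 - 4)*(-63 + 50) = -6*(-13) = 78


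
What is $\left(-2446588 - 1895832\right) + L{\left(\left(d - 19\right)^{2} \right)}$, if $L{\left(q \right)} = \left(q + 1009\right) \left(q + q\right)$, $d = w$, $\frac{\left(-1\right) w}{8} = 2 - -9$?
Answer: $280920864$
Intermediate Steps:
$w = -88$ ($w = - 8 \left(2 - -9\right) = - 8 \left(2 + 9\right) = \left(-8\right) 11 = -88$)
$d = -88$
$L{\left(q \right)} = 2 q \left(1009 + q\right)$ ($L{\left(q \right)} = \left(1009 + q\right) 2 q = 2 q \left(1009 + q\right)$)
$\left(-2446588 - 1895832\right) + L{\left(\left(d - 19\right)^{2} \right)} = \left(-2446588 - 1895832\right) + 2 \left(-88 - 19\right)^{2} \left(1009 + \left(-88 - 19\right)^{2}\right) = -4342420 + 2 \left(-107\right)^{2} \left(1009 + \left(-107\right)^{2}\right) = -4342420 + 2 \cdot 11449 \left(1009 + 11449\right) = -4342420 + 2 \cdot 11449 \cdot 12458 = -4342420 + 285263284 = 280920864$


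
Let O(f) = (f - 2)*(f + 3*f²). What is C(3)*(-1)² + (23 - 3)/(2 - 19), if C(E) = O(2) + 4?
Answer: 48/17 ≈ 2.8235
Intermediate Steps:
O(f) = (-2 + f)*(f + 3*f²)
C(E) = 4 (C(E) = 2*(-2 - 5*2 + 3*2²) + 4 = 2*(-2 - 10 + 3*4) + 4 = 2*(-2 - 10 + 12) + 4 = 2*0 + 4 = 0 + 4 = 4)
C(3)*(-1)² + (23 - 3)/(2 - 19) = 4*(-1)² + (23 - 3)/(2 - 19) = 4*1 + 20/(-17) = 4 + 20*(-1/17) = 4 - 20/17 = 48/17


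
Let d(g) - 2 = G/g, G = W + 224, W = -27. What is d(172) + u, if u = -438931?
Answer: -75495591/172 ≈ -4.3893e+5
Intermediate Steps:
G = 197 (G = -27 + 224 = 197)
d(g) = 2 + 197/g
d(172) + u = (2 + 197/172) - 438931 = 541/172 - 438931 = -75495591/172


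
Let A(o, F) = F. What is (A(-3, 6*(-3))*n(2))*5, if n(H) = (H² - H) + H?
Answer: -360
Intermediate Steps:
n(H) = H²
(A(-3, 6*(-3))*n(2))*5 = ((6*(-3))*2²)*5 = -18*4*5 = -72*5 = -360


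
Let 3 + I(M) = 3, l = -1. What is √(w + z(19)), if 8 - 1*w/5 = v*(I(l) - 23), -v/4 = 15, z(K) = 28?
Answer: 4*I*√427 ≈ 82.656*I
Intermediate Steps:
I(M) = 0 (I(M) = -3 + 3 = 0)
v = -60 (v = -4*15 = -60)
w = -6860 (w = 40 - (-300)*(0 - 23) = 40 - (-300)*(-23) = 40 - 5*1380 = 40 - 6900 = -6860)
√(w + z(19)) = √(-6860 + 28) = √(-6832) = 4*I*√427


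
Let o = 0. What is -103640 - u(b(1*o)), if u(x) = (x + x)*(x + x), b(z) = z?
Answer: -103640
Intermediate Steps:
u(x) = 4*x**2 (u(x) = (2*x)*(2*x) = 4*x**2)
-103640 - u(b(1*o)) = -103640 - 4*(1*0)**2 = -103640 - 4*0**2 = -103640 - 4*0 = -103640 - 1*0 = -103640 + 0 = -103640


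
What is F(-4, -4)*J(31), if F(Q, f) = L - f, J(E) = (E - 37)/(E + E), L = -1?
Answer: -9/31 ≈ -0.29032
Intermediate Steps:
J(E) = (-37 + E)/(2*E) (J(E) = (-37 + E)/((2*E)) = (-37 + E)*(1/(2*E)) = (-37 + E)/(2*E))
F(Q, f) = -1 - f
F(-4, -4)*J(31) = (-1 - 1*(-4))*((½)*(-37 + 31)/31) = (-1 + 4)*((½)*(1/31)*(-6)) = 3*(-3/31) = -9/31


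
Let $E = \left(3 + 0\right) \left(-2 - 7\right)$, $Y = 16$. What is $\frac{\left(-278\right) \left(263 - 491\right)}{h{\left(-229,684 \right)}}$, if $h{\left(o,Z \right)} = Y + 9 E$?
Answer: $- \frac{63384}{227} \approx -279.22$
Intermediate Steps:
$E = -27$ ($E = 3 \left(-9\right) = -27$)
$h{\left(o,Z \right)} = -227$ ($h{\left(o,Z \right)} = 16 + 9 \left(-27\right) = 16 - 243 = -227$)
$\frac{\left(-278\right) \left(263 - 491\right)}{h{\left(-229,684 \right)}} = \frac{\left(-278\right) \left(263 - 491\right)}{-227} = \left(-278\right) \left(-228\right) \left(- \frac{1}{227}\right) = 63384 \left(- \frac{1}{227}\right) = - \frac{63384}{227}$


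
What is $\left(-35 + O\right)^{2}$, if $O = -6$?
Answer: $1681$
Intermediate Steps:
$\left(-35 + O\right)^{2} = \left(-35 - 6\right)^{2} = \left(-41\right)^{2} = 1681$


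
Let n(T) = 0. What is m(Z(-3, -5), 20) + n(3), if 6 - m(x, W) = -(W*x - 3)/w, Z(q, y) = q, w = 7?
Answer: -3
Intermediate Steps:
m(x, W) = 39/7 + W*x/7 (m(x, W) = 6 - (-1)*(W*x - 3)/7 = 6 - (-1)*(-3 + W*x)*(1/7) = 6 - (-1)*(-3/7 + W*x/7) = 6 - (3/7 - W*x/7) = 6 + (-3/7 + W*x/7) = 39/7 + W*x/7)
m(Z(-3, -5), 20) + n(3) = (39/7 + (1/7)*20*(-3)) + 0 = (39/7 - 60/7) + 0 = -3 + 0 = -3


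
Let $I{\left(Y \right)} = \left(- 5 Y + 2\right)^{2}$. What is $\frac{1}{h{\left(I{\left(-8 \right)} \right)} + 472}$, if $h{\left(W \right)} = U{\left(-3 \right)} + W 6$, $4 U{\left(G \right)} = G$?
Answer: $\frac{4}{44221} \approx 9.0455 \cdot 10^{-5}$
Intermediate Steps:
$U{\left(G \right)} = \frac{G}{4}$
$I{\left(Y \right)} = \left(2 - 5 Y\right)^{2}$
$h{\left(W \right)} = - \frac{3}{4} + 6 W$ ($h{\left(W \right)} = \frac{1}{4} \left(-3\right) + W 6 = - \frac{3}{4} + 6 W$)
$\frac{1}{h{\left(I{\left(-8 \right)} \right)} + 472} = \frac{1}{\left(- \frac{3}{4} + 6 \left(-2 + 5 \left(-8\right)\right)^{2}\right) + 472} = \frac{1}{\left(- \frac{3}{4} + 6 \left(-2 - 40\right)^{2}\right) + 472} = \frac{1}{\left(- \frac{3}{4} + 6 \left(-42\right)^{2}\right) + 472} = \frac{1}{\left(- \frac{3}{4} + 6 \cdot 1764\right) + 472} = \frac{1}{\left(- \frac{3}{4} + 10584\right) + 472} = \frac{1}{\frac{42333}{4} + 472} = \frac{1}{\frac{44221}{4}} = \frac{4}{44221}$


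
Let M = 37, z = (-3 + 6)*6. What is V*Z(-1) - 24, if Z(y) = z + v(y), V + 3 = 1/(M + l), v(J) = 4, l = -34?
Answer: -248/3 ≈ -82.667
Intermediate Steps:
z = 18 (z = 3*6 = 18)
V = -8/3 (V = -3 + 1/(37 - 34) = -3 + 1/3 = -3 + ⅓ = -8/3 ≈ -2.6667)
Z(y) = 22 (Z(y) = 18 + 4 = 22)
V*Z(-1) - 24 = -8/3*22 - 24 = -176/3 - 24 = -248/3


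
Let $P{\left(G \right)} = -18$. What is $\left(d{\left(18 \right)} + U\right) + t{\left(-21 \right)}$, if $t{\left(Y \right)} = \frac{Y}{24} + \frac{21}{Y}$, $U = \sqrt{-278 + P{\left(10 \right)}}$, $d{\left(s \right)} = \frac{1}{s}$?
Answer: $- \frac{131}{72} + 2 i \sqrt{74} \approx -1.8194 + 17.205 i$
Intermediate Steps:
$U = 2 i \sqrt{74}$ ($U = \sqrt{-278 - 18} = \sqrt{-296} = 2 i \sqrt{74} \approx 17.205 i$)
$t{\left(Y \right)} = \frac{21}{Y} + \frac{Y}{24}$ ($t{\left(Y \right)} = Y \frac{1}{24} + \frac{21}{Y} = \frac{Y}{24} + \frac{21}{Y} = \frac{21}{Y} + \frac{Y}{24}$)
$\left(d{\left(18 \right)} + U\right) + t{\left(-21 \right)} = \left(\frac{1}{18} + 2 i \sqrt{74}\right) + \left(\frac{21}{-21} + \frac{1}{24} \left(-21\right)\right) = \left(\frac{1}{18} + 2 i \sqrt{74}\right) + \left(21 \left(- \frac{1}{21}\right) - \frac{7}{8}\right) = \left(\frac{1}{18} + 2 i \sqrt{74}\right) - \frac{15}{8} = - \frac{131}{72} + 2 i \sqrt{74}$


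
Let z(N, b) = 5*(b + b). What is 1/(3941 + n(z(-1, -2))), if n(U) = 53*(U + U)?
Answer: 1/1821 ≈ 0.00054915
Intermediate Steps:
z(N, b) = 10*b (z(N, b) = 5*(2*b) = 10*b)
n(U) = 106*U (n(U) = 53*(2*U) = 106*U)
1/(3941 + n(z(-1, -2))) = 1/(3941 + 106*(10*(-2))) = 1/(3941 + 106*(-20)) = 1/(3941 - 2120) = 1/1821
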